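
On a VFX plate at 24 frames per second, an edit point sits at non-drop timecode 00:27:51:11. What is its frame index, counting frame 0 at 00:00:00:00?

Total seconds to the label: (0 × 3600 + 27 × 60 + 51) = 1671.
Frame index = 1671 × 24 + 11 = 40115.

frame 40115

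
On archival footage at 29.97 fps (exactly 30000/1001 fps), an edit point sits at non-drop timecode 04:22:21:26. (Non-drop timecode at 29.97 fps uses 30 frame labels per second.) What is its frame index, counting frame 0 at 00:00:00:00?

472256

Total seconds to the label: (4 × 3600 + 22 × 60 + 21) = 15741.
Frame index = 15741 × 30 + 26 = 472256.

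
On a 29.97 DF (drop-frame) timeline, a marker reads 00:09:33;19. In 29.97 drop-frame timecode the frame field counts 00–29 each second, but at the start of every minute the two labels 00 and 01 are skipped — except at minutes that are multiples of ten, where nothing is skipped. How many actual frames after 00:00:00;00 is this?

17191

As if non-drop at 30 labels/s: (0 × 3600 + 9 × 60 + 33) × 30 + 19 = 17209.
Minute boundaries passed: 9; those not divisible by 10: 9 − 0 = 9; dropped labels = 2 × 9 = 18.
Actual frame index = 17209 − 18 = 17191.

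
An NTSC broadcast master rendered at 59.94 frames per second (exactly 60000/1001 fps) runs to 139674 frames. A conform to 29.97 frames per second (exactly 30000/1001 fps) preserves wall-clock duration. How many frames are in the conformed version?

69837 frames

Target frames = source frames × (target rate / source rate) = 139674 × (30000/1001)/(60000/1001) = 139674 × 1/2 = 69837.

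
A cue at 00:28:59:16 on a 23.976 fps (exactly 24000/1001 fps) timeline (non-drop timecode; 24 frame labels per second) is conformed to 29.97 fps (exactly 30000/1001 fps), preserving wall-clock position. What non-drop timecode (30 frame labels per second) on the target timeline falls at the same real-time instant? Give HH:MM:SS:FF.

00:28:59:20

Source frame index: (0×3600 + 28×60 + 59) × 24 + 16 = 41752.
Real time: 41752 / (24000/1001) = 5224219/3000 s.
Target frame: (5224219/3000) × (30000/1001) = 52190.
At 30 labels/s: frame 52190 → 00:28:59:20.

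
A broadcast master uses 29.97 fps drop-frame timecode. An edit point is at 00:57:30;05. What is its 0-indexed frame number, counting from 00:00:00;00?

As if non-drop at 30 labels/s: (0 × 3600 + 57 × 60 + 30) × 30 + 5 = 103505.
Minute boundaries passed: 57; those not divisible by 10: 57 − 5 = 52; dropped labels = 2 × 52 = 104.
Actual frame index = 103505 − 104 = 103401.

103401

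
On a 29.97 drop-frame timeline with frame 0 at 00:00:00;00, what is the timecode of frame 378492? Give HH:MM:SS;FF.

Each 10-minute DF block holds 10 × 60 × 30 − 9 × 2 = 17982 frames. 378492 ÷ 17982 → 21 full blocks, remainder 870.
Within the partial block the first minute is 1800 frames and each further minute 1798, so 0 further minute boundaries passed. Total skipped labels = 18 × 21 + 2 × 0 = 378.
Non-drop label index = 378492 + 378 = 378870; at 30 labels/s that is 03:30:29:00, i.e. DF 03:30:29;00.

03:30:29;00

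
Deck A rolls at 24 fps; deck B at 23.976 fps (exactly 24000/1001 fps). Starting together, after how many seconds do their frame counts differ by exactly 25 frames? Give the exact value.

25025/24 seconds

The gap grows by |24000/1001 − 24| = 24/1001 frames per second.
Time for a 25-frame gap: 25 ÷ (24/1001) = 25025/24 s.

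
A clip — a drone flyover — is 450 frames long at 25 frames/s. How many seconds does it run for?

Running time = 450 / (25) = 18 s.

18 seconds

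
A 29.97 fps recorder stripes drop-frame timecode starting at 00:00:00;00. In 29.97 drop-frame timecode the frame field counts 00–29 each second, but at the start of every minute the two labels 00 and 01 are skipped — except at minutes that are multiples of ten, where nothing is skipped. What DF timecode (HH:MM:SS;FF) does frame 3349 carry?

Each 10-minute DF block holds 10 × 60 × 30 − 9 × 2 = 17982 frames. 3349 ÷ 17982 → 0 full blocks, remainder 3349.
Within the partial block the first minute is 1800 frames and each further minute 1798, so 1 further minute boundary passed. Total skipped labels = 18 × 0 + 2 × 1 = 2.
Non-drop label index = 3349 + 2 = 3351; at 30 labels/s that is 00:01:51:21, i.e. DF 00:01:51;21.

00:01:51;21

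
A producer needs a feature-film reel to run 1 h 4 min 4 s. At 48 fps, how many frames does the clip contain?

1 h 4 min 4 s = 3844 s.
Frames = 3844 × 48 = 184512.

184512 frames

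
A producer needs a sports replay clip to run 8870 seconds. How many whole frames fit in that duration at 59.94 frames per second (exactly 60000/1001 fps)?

Frames = 8870 × 60000/1001 = 532200000/1001 ≈ 531668.3317.
Complete frames: 531668.

531668 frames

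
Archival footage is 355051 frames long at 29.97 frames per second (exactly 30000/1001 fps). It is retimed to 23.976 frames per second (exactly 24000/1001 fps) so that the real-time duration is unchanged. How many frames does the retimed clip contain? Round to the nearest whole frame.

Frames at target rate = 355051 × (24000/1001) / (30000/1001) = 1420204/5 ≈ 284040.800.
Nearest whole frame: 284041.

284041 frames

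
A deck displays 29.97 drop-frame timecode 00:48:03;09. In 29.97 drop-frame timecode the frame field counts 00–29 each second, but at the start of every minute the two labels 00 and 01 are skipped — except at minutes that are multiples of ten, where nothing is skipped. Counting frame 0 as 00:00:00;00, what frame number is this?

Complete 10-minute blocks: 4, each 17982 frames → 71928.
Remaining 8 whole minutes in the current block: 1800 + 7 × 1798 = 14386 frames.
Within the current minute: 3 × 30 + 9 − 2 = 97 (labels ;00/;01 skipped at this minute). Total = 71928 + 14386 + 97 = 86411.

86411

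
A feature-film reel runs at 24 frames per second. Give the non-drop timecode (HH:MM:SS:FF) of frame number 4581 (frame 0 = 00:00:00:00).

00:03:10:21

4581 ÷ 24 = 190 full seconds, remainder 21 frames.
190 s = 0 h 3 min 10 s.
Timecode: 00:03:10:21.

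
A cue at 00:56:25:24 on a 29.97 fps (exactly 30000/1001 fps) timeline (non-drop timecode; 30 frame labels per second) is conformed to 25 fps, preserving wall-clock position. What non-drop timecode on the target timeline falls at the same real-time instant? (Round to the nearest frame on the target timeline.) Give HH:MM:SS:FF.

Source frame index: (0×3600 + 56×60 + 25) × 30 + 24 = 101574.
Real time: 101574 / (30000/1001) = 16945929/5000 s.
Target frame: (16945929/5000) × (25) = 16945929/200 ≈ 84729.645 → 84730.
At 25 labels/s: frame 84730 → 00:56:29:05.

00:56:29:05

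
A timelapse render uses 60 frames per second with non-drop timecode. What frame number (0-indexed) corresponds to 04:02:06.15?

Total seconds to the label: (4 × 3600 + 2 × 60 + 6) = 14526.
Frame index = 14526 × 60 + 15 = 871575.

871575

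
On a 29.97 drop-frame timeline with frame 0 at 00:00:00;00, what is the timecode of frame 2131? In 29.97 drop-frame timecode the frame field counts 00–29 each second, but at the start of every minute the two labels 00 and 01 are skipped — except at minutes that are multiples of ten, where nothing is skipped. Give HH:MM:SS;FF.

00:01:11;03

Each 10-minute DF block holds 10 × 60 × 30 − 9 × 2 = 17982 frames. 2131 ÷ 17982 → 0 full blocks, remainder 2131.
Within the partial block the first minute is 1800 frames and each further minute 1798, so 1 further minute boundary passed. Total skipped labels = 18 × 0 + 2 × 1 = 2.
Non-drop label index = 2131 + 2 = 2133; at 30 labels/s that is 00:01:11:03, i.e. DF 00:01:11;03.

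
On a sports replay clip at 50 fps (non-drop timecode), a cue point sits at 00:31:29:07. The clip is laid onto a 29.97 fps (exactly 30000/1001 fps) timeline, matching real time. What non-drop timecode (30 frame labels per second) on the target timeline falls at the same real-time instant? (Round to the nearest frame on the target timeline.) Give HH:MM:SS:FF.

Source frame index: (0×3600 + 31×60 + 29) × 50 + 7 = 94457.
Real time: 94457 / (50) = 94457/50 s.
Target frame: (94457/50) × (30000/1001) = 5152200/91 ≈ 56617.582 → 56618.
At 30 labels/s: frame 56618 → 00:31:27:08.

00:31:27:08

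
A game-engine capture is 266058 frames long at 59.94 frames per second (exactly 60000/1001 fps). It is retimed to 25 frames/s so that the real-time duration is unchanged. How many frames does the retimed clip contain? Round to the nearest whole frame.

110968 frames

Frames at target rate = 266058 × (25) / (60000/1001) = 44387343/400 ≈ 110968.357.
Nearest whole frame: 110968.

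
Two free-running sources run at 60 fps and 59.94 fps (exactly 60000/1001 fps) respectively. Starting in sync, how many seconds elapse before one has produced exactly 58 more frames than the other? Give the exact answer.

29029/30 seconds

The gap grows by |60000/1001 − 60| = 60/1001 frames per second.
Time for a 58-frame gap: 58 ÷ (60/1001) = 29029/30 s.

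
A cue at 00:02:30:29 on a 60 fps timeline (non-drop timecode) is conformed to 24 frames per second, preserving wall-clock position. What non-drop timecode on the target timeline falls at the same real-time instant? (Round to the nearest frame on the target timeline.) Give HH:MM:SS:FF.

Source frame index: (0×3600 + 2×60 + 30) × 60 + 29 = 9029.
Real time: 9029 / (60) = 9029/60 s.
Target frame: (9029/60) × (24) = 18058/5 ≈ 3611.600 → 3612.
At 24 labels/s: frame 3612 → 00:02:30:12.

00:02:30:12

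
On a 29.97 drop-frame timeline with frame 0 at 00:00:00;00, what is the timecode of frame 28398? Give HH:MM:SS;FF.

Each 10-minute DF block holds 10 × 60 × 30 − 9 × 2 = 17982 frames. 28398 ÷ 17982 → 1 full block, remainder 10416.
Within the partial block the first minute is 1800 frames and each further minute 1798, so 5 further minute boundaries passed. Total skipped labels = 18 × 1 + 2 × 5 = 28.
Non-drop label index = 28398 + 28 = 28426; at 30 labels/s that is 00:15:47:16, i.e. DF 00:15:47;16.

00:15:47;16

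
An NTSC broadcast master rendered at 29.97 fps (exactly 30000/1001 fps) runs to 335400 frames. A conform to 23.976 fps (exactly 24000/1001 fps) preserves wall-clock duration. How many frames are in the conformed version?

268320 frames

Target frames = source frames × (target rate / source rate) = 335400 × (24000/1001)/(30000/1001) = 335400 × 4/5 = 268320.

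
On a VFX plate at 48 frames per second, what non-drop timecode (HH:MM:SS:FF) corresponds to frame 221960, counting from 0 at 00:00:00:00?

01:17:04:08

221960 ÷ 48 = 4624 full seconds, remainder 8 frames.
4624 s = 1 h 17 min 4 s.
Timecode: 01:17:04:08.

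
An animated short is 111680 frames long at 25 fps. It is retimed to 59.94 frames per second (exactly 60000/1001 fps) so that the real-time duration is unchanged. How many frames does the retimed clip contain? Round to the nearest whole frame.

Frames at target rate = 111680 × (60000/1001) / (25) = 268032000/1001 ≈ 267764.236.
Nearest whole frame: 267764.

267764 frames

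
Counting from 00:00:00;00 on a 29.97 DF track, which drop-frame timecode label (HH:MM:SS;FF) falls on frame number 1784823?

16:32:33;19

Ten DF minutes hold 17982 frames, so frame 1784823 lies in block 99 (frames 1780218–1798199) with 4605 frames into that block.
The block's first minute is 1800 frames and the rest 1798 each; 4605 frames reaches minute 2, so 99 × 18 + 2 × 2 = 1786 labels have been skipped so far.
Adding those back, label number 1784823 + 1786 = 1786609 at 30 labels/s is 59553 s + 19 f = 16 h 32 min 33 s frame 19, i.e. 16:32:33;19.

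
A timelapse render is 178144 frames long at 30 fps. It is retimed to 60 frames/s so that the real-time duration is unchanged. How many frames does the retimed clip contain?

356288 frames

Frames at target rate = 178144 × (60) / (30) = 356288.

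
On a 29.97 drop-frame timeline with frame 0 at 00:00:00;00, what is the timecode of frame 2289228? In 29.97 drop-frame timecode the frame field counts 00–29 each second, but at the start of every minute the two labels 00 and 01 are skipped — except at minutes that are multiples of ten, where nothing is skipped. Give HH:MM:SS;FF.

Each 10-minute DF block holds 10 × 60 × 30 − 9 × 2 = 17982 frames. 2289228 ÷ 17982 → 127 full blocks, remainder 5514.
Within the partial block the first minute is 1800 frames and each further minute 1798, so 3 further minute boundaries passed. Total skipped labels = 18 × 127 + 2 × 3 = 2292.
Non-drop label index = 2289228 + 2292 = 2291520; at 30 labels/s that is 21:13:04:00, i.e. DF 21:13:04;00.

21:13:04;00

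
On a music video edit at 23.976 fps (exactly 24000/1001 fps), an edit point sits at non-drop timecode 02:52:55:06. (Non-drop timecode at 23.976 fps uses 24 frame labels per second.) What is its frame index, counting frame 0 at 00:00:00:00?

249006

Total seconds to the label: (2 × 3600 + 52 × 60 + 55) = 10375.
Frame index = 10375 × 24 + 6 = 249006.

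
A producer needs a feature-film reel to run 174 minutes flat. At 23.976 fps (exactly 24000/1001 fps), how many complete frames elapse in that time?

250309 frames

174 min = 10440 s.
Frames = 10440 × 24000/1001 = 250560000/1001 ≈ 250309.6903.
Complete frames: 250309.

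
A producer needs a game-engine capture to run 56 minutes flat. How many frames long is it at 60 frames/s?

201600 frames

56 min = 3360 s.
Frames = 3360 × 60 = 201600.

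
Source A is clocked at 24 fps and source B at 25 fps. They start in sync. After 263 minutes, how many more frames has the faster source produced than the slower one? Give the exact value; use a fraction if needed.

15780 frames

263 min = 15780 s.
A emits 24 × 15780 = 378720 frames; B emits 25 × 15780 = 394500.
Difference = 15780 frames; B is ahead of A.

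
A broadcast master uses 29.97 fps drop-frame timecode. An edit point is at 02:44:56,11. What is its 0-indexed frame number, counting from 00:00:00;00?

296595

As if non-drop at 30 labels/s: (2 × 3600 + 44 × 60 + 56) × 30 + 11 = 296891.
Minute boundaries passed: 164; those not divisible by 10: 164 − 16 = 148; dropped labels = 2 × 148 = 296.
Actual frame index = 296891 − 296 = 296595.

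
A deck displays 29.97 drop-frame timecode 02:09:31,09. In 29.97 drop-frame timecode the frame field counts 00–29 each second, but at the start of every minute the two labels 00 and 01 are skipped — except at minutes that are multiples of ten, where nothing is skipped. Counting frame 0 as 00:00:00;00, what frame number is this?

232905

Complete 10-minute blocks: 12, each 17982 frames → 215784.
Remaining 9 whole minutes in the current block: 1800 + 8 × 1798 = 16184 frames.
Within the current minute: 31 × 30 + 9 − 2 = 937 (labels ;00/;01 skipped at this minute). Total = 215784 + 16184 + 937 = 232905.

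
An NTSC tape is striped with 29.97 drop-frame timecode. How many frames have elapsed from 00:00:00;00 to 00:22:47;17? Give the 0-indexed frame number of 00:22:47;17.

40987

Complete 10-minute blocks: 2, each 17982 frames → 35964.
Remaining 2 whole minutes in the current block: 1800 + 1 × 1798 = 3598 frames.
Within the current minute: 47 × 30 + 17 − 2 = 1425 (labels ;00/;01 skipped at this minute). Total = 35964 + 3598 + 1425 = 40987.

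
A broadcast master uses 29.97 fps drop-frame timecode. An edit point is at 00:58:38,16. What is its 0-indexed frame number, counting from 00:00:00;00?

Complete 10-minute blocks: 5, each 17982 frames → 89910.
Remaining 8 whole minutes in the current block: 1800 + 7 × 1798 = 14386 frames.
Within the current minute: 38 × 30 + 16 − 2 = 1154 (labels ;00/;01 skipped at this minute). Total = 89910 + 14386 + 1154 = 105450.

105450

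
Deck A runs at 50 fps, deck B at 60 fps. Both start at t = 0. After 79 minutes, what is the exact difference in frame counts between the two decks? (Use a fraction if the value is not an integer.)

47400 frames

79 min = 4740 s.
A emits 50 × 4740 = 237000 frames; B emits 60 × 4740 = 284400.
Difference = 47400 frames; B is ahead of A.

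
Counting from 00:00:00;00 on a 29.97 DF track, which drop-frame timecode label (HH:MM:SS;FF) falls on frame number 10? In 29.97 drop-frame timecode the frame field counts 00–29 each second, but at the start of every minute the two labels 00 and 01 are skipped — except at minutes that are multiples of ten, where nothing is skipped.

Ten DF minutes hold 17982 frames, so frame 10 lies in block 0 (frames 0–17981) with 10 frames into that block.
The block's first minute is 1800 frames and the rest 1798 each; 10 frames reaches minute 0, so 0 × 18 + 0 × 2 = 0 labels have been skipped so far.
Adding those back, label number 10 + 0 = 10 at 30 labels/s is 0 s + 10 f = 0 h 0 min 0 s frame 10, i.e. 00:00:00;10.

00:00:00;10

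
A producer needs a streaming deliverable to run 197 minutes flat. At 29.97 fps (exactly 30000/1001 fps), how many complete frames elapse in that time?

354245 frames

197 min = 11820 s.
Frames = 11820 × 30000/1001 = 354600000/1001 ≈ 354245.7542.
Complete frames: 354245.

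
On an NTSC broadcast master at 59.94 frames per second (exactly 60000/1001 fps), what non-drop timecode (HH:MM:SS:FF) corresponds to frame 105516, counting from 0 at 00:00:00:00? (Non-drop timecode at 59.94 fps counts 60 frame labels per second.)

105516 ÷ 60 = 1758 full seconds, remainder 36 frames.
1758 s = 0 h 29 min 18 s.
Timecode: 00:29:18:36.

00:29:18:36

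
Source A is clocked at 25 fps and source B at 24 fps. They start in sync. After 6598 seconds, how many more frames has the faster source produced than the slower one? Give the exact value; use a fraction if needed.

6598 frames

A emits 25 × 6598 = 164950 frames; B emits 24 × 6598 = 158352.
Difference = 6598 frames; B is behind A.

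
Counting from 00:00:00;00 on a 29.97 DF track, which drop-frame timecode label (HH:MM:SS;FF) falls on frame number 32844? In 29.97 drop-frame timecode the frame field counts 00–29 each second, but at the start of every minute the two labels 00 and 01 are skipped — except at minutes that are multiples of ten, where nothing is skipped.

00:18:15;28

Each 10-minute DF block holds 10 × 60 × 30 − 9 × 2 = 17982 frames. 32844 ÷ 17982 → 1 full block, remainder 14862.
Within the partial block the first minute is 1800 frames and each further minute 1798, so 8 further minute boundaries passed. Total skipped labels = 18 × 1 + 2 × 8 = 34.
Non-drop label index = 32844 + 34 = 32878; at 30 labels/s that is 00:18:15:28, i.e. DF 00:18:15;28.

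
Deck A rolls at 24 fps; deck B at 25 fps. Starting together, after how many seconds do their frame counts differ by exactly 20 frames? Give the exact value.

20 seconds

The gap grows by |25 − 24| = 1 frame per second.
Time for a 20-frame gap: 20 ÷ (1) = 20 s.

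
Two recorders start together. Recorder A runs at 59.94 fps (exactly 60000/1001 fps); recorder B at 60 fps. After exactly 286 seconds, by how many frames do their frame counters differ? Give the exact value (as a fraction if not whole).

A emits 60000/1001 × 286 = 120000/7 frames; B emits 60 × 286 = 17160.
Difference = 120/7 frames (≈ 17.1429); B is ahead of A.

120/7 frames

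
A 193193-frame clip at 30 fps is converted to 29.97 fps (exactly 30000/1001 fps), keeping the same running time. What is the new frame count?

193000 frames

Target frames = source frames × (target rate / source rate) = 193193 × (30000/1001)/(30) = 193193 × 1000/1001 = 193000.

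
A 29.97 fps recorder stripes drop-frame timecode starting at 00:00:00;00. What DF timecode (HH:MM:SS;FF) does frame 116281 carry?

01:04:39;27

Each 10-minute DF block holds 10 × 60 × 30 − 9 × 2 = 17982 frames. 116281 ÷ 17982 → 6 full blocks, remainder 8389.
Within the partial block the first minute is 1800 frames and each further minute 1798, so 4 further minute boundaries passed. Total skipped labels = 18 × 6 + 2 × 4 = 116.
Non-drop label index = 116281 + 116 = 116397; at 30 labels/s that is 01:04:39:27, i.e. DF 01:04:39;27.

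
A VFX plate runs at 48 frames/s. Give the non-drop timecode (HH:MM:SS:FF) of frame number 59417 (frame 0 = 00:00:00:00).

00:20:37:41

59417 ÷ 48 = 1237 full seconds, remainder 41 frames.
1237 s = 0 h 20 min 37 s.
Timecode: 00:20:37:41.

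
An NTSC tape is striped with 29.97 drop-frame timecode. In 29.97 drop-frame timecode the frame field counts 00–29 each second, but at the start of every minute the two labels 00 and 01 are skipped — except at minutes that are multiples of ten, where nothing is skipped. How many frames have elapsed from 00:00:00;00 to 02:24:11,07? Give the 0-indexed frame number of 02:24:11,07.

Complete 10-minute blocks: 14, each 17982 frames → 251748.
Remaining 4 whole minutes in the current block: 1800 + 3 × 1798 = 7194 frames.
Within the current minute: 11 × 30 + 7 − 2 = 335 (labels ;00/;01 skipped at this minute). Total = 251748 + 7194 + 335 = 259277.

259277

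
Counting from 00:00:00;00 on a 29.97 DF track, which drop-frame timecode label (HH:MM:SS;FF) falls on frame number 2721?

00:01:30;23

Ten DF minutes hold 17982 frames, so frame 2721 lies in block 0 (frames 0–17981) with 2721 frames into that block.
The block's first minute is 1800 frames and the rest 1798 each; 2721 frames reaches minute 1, so 0 × 18 + 1 × 2 = 2 labels have been skipped so far.
Adding those back, label number 2721 + 2 = 2723 at 30 labels/s is 90 s + 23 f = 0 h 1 min 30 s frame 23, i.e. 00:01:30;23.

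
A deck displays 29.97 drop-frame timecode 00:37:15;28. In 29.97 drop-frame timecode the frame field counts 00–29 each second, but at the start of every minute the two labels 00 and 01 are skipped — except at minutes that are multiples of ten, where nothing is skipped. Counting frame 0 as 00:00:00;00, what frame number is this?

67010

As if non-drop at 30 labels/s: (0 × 3600 + 37 × 60 + 15) × 30 + 28 = 67078.
Minute boundaries passed: 37; those not divisible by 10: 37 − 3 = 34; dropped labels = 2 × 34 = 68.
Actual frame index = 67078 − 68 = 67010.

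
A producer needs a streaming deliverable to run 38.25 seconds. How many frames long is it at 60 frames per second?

2295 frames

Frames = 38.25 × 60 = 2295.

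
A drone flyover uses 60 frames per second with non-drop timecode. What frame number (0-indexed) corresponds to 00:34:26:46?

124006

Total seconds to the label: (0 × 3600 + 34 × 60 + 26) = 2066.
Frame index = 2066 × 60 + 46 = 124006.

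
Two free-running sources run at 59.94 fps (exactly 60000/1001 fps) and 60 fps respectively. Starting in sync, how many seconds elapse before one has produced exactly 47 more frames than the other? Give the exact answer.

47047/60 seconds

The gap grows by |60 − 60000/1001| = 60/1001 frames per second.
Time for a 47-frame gap: 47 ÷ (60/1001) = 47047/60 s.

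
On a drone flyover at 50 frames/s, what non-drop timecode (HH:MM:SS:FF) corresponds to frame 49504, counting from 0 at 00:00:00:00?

49504 ÷ 50 = 990 full seconds, remainder 4 frames.
990 s = 0 h 16 min 30 s.
Timecode: 00:16:30:04.

00:16:30:04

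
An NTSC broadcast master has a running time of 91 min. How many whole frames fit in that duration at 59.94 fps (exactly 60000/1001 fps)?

327272 frames

91 min = 5460 s.
Frames = 5460 × 60000/1001 = 3600000/11 ≈ 327272.7273.
Complete frames: 327272.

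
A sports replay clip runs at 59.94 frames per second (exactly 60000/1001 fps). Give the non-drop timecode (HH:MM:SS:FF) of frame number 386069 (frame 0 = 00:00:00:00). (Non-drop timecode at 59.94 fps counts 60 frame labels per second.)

386069 ÷ 60 = 6434 full seconds, remainder 29 frames.
6434 s = 1 h 47 min 14 s.
Timecode: 01:47:14:29.

01:47:14:29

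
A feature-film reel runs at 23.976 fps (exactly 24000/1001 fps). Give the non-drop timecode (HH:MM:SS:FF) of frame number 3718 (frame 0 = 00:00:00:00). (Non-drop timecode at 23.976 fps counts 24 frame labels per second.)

3718 ÷ 24 = 154 full seconds, remainder 22 frames.
154 s = 0 h 2 min 34 s.
Timecode: 00:02:34:22.

00:02:34:22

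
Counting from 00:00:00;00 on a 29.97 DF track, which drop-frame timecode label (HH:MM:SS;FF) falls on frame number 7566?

00:04:12;14

Ten DF minutes hold 17982 frames, so frame 7566 lies in block 0 (frames 0–17981) with 7566 frames into that block.
The block's first minute is 1800 frames and the rest 1798 each; 7566 frames reaches minute 4, so 0 × 18 + 4 × 2 = 8 labels have been skipped so far.
Adding those back, label number 7566 + 8 = 7574 at 30 labels/s is 252 s + 14 f = 0 h 4 min 12 s frame 14, i.e. 00:04:12;14.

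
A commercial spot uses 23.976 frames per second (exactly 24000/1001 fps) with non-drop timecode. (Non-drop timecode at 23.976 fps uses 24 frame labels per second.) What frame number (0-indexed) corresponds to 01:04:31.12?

frame 92916

Total seconds to the label: (1 × 3600 + 4 × 60 + 31) = 3871.
Frame index = 3871 × 24 + 12 = 92916.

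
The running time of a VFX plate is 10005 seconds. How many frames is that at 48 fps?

Frames = 10005 × 48 = 480240.

480240 frames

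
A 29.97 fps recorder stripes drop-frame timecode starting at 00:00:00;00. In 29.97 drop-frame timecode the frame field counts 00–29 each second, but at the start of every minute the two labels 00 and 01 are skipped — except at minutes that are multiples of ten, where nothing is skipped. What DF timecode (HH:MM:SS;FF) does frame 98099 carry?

00:54:33;07

Ten DF minutes hold 17982 frames, so frame 98099 lies in block 5 (frames 89910–107891) with 8189 frames into that block.
The block's first minute is 1800 frames and the rest 1798 each; 8189 frames reaches minute 4, so 5 × 18 + 4 × 2 = 98 labels have been skipped so far.
Adding those back, label number 98099 + 98 = 98197 at 30 labels/s is 3273 s + 7 f = 0 h 54 min 33 s frame 7, i.e. 00:54:33;07.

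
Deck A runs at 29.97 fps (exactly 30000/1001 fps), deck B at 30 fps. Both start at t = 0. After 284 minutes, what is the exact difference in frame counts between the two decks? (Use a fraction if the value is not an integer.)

284 min = 17040 s.
A emits 30000/1001 × 17040 = 511200000/1001 frames; B emits 30 × 17040 = 511200.
Difference = 511200/1001 frames (≈ 510.6893); B is ahead of A.

511200/1001 frames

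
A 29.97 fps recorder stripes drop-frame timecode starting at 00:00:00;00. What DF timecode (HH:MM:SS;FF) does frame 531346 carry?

Ten DF minutes hold 17982 frames, so frame 531346 lies in block 29 (frames 521478–539459) with 9868 frames into that block.
The block's first minute is 1800 frames and the rest 1798 each; 9868 frames reaches minute 5, so 29 × 18 + 5 × 2 = 532 labels have been skipped so far.
Adding those back, label number 531346 + 532 = 531878 at 30 labels/s is 17729 s + 8 f = 4 h 55 min 29 s frame 8, i.e. 04:55:29;08.

04:55:29;08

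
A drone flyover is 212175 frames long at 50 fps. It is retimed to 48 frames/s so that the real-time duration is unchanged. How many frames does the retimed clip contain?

203688 frames

Target frames = source frames × (target rate / source rate) = 212175 × (48)/(50) = 212175 × 24/25 = 203688.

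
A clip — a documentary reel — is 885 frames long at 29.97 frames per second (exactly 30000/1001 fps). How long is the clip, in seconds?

29.5295 seconds

Running time = 885 / (30000/1001) = 29.5295 s.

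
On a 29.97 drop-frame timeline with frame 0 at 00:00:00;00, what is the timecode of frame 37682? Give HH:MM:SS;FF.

Each 10-minute DF block holds 10 × 60 × 30 − 9 × 2 = 17982 frames. 37682 ÷ 17982 → 2 full blocks, remainder 1718.
Within the partial block the first minute is 1800 frames and each further minute 1798, so 0 further minute boundaries passed. Total skipped labels = 18 × 2 + 2 × 0 = 36.
Non-drop label index = 37682 + 36 = 37718; at 30 labels/s that is 00:20:57:08, i.e. DF 00:20:57;08.

00:20:57;08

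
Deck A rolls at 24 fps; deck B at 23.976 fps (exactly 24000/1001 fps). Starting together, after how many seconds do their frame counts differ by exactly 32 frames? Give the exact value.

4004/3 seconds

The gap grows by |24000/1001 − 24| = 24/1001 frames per second.
Time for a 32-frame gap: 32 ÷ (24/1001) = 4004/3 s.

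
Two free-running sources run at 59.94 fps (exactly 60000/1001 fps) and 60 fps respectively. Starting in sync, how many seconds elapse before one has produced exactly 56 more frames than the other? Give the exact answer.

14014/15 seconds

The gap grows by |60 − 60000/1001| = 60/1001 frames per second.
Time for a 56-frame gap: 56 ÷ (60/1001) = 14014/15 s.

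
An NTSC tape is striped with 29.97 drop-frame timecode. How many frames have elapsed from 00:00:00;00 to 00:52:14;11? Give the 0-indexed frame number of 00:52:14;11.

93937

As if non-drop at 30 labels/s: (0 × 3600 + 52 × 60 + 14) × 30 + 11 = 94031.
Minute boundaries passed: 52; those not divisible by 10: 52 − 5 = 47; dropped labels = 2 × 47 = 94.
Actual frame index = 94031 − 94 = 93937.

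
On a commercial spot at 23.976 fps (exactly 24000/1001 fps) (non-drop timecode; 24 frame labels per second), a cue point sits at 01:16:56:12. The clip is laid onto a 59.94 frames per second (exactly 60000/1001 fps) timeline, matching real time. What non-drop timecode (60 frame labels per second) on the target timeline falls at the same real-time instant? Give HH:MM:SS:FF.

Source frame index: (1×3600 + 16×60 + 56) × 24 + 12 = 110796.
Real time: 110796 / (24000/1001) = 9242233/2000 s.
Target frame: (9242233/2000) × (60000/1001) = 276990.
At 60 labels/s: frame 276990 → 01:16:56:30.

01:16:56:30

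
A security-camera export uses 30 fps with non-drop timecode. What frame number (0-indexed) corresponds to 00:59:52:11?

Total seconds to the label: (0 × 3600 + 59 × 60 + 52) = 3592.
Frame index = 3592 × 30 + 11 = 107771.

107771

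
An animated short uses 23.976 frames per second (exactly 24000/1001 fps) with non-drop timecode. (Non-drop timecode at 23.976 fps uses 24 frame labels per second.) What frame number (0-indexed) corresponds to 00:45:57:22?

Total seconds to the label: (0 × 3600 + 45 × 60 + 57) = 2757.
Frame index = 2757 × 24 + 22 = 66190.

frame 66190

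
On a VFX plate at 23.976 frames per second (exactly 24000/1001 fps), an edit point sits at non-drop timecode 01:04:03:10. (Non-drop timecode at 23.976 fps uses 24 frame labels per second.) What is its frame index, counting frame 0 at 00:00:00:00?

Total seconds to the label: (1 × 3600 + 4 × 60 + 3) = 3843.
Frame index = 3843 × 24 + 10 = 92242.

92242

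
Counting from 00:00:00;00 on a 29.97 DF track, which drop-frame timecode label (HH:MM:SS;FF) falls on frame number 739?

00:00:24;19

Ten DF minutes hold 17982 frames, so frame 739 lies in block 0 (frames 0–17981) with 739 frames into that block.
The block's first minute is 1800 frames and the rest 1798 each; 739 frames reaches minute 0, so 0 × 18 + 0 × 2 = 0 labels have been skipped so far.
Adding those back, label number 739 + 0 = 739 at 30 labels/s is 24 s + 19 f = 0 h 0 min 24 s frame 19, i.e. 00:00:24;19.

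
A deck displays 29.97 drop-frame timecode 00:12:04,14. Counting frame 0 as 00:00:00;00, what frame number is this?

21712

Complete 10-minute blocks: 1, each 17982 frames → 17982.
Remaining 2 whole minutes in the current block: 1800 + 1 × 1798 = 3598 frames.
Within the current minute: 4 × 30 + 14 − 2 = 132 (labels ;00/;01 skipped at this minute). Total = 17982 + 3598 + 132 = 21712.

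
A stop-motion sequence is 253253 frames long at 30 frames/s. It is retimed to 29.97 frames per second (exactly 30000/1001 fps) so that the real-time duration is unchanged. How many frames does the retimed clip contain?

Target frames = source frames × (target rate / source rate) = 253253 × (30000/1001)/(30) = 253253 × 1000/1001 = 253000.

253000 frames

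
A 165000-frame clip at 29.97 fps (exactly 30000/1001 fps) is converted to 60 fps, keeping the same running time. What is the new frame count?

330330 frames

Target frames = source frames × (target rate / source rate) = 165000 × (60)/(30000/1001) = 165000 × 1001/500 = 330330.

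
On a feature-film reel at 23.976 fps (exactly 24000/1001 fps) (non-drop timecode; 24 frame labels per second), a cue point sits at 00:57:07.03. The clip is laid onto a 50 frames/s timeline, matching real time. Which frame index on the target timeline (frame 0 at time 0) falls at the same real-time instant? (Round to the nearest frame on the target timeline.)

frame 171528

Source frame index: (0×3600 + 57×60 + 7) × 24 + 3 = 82251.
Real time: 82251 / (24000/1001) = 27444417/8000 s.
Target frame: (27444417/8000) × (50) = 27444417/160 ≈ 171527.606 → 171528.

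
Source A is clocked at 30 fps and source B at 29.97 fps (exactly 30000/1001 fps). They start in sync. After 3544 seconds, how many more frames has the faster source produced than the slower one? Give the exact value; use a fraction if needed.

A emits 30 × 3544 = 106320 frames; B emits 30000/1001 × 3544 = 106320000/1001.
Difference = 106320/1001 frames (≈ 106.2138); B is behind A.

106320/1001 frames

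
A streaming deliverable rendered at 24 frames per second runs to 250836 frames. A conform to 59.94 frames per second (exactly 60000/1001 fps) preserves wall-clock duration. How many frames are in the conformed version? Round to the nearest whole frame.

Frames at target rate = 250836 × (60000/1001) / (24) = 627090000/1001 ≈ 626463.536.
Nearest whole frame: 626464.

626464 frames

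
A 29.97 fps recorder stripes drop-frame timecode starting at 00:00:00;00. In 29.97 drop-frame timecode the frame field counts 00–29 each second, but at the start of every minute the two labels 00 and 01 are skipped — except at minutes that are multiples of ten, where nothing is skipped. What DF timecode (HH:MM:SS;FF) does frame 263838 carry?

02:26:43;12

Each 10-minute DF block holds 10 × 60 × 30 − 9 × 2 = 17982 frames. 263838 ÷ 17982 → 14 full blocks, remainder 12090.
Within the partial block the first minute is 1800 frames and each further minute 1798, so 6 further minute boundaries passed. Total skipped labels = 18 × 14 + 2 × 6 = 264.
Non-drop label index = 263838 + 264 = 264102; at 30 labels/s that is 02:26:43:12, i.e. DF 02:26:43;12.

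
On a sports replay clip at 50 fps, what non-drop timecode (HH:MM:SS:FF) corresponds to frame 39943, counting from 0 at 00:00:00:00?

39943 ÷ 50 = 798 full seconds, remainder 43 frames.
798 s = 0 h 13 min 18 s.
Timecode: 00:13:18:43.

00:13:18:43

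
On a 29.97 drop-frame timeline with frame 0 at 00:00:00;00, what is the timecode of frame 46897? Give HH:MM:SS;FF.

00:26:04;25

Ten DF minutes hold 17982 frames, so frame 46897 lies in block 2 (frames 35964–53945) with 10933 frames into that block.
The block's first minute is 1800 frames and the rest 1798 each; 10933 frames reaches minute 6, so 2 × 18 + 6 × 2 = 48 labels have been skipped so far.
Adding those back, label number 46897 + 48 = 46945 at 30 labels/s is 1564 s + 25 f = 0 h 26 min 4 s frame 25, i.e. 00:26:04;25.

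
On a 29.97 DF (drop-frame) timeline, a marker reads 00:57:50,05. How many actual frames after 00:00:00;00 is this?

104001

As if non-drop at 30 labels/s: (0 × 3600 + 57 × 60 + 50) × 30 + 5 = 104105.
Minute boundaries passed: 57; those not divisible by 10: 57 − 5 = 52; dropped labels = 2 × 52 = 104.
Actual frame index = 104105 − 104 = 104001.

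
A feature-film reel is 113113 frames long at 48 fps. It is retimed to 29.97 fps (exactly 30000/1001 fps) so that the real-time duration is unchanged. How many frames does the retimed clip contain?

70625 frames

Target frames = source frames × (target rate / source rate) = 113113 × (30000/1001)/(48) = 113113 × 625/1001 = 70625.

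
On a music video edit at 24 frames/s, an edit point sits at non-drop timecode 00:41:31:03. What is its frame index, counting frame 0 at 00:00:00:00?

Total seconds to the label: (0 × 3600 + 41 × 60 + 31) = 2491.
Frame index = 2491 × 24 + 3 = 59787.

59787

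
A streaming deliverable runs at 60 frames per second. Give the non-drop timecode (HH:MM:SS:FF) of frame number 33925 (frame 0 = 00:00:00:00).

33925 ÷ 60 = 565 full seconds, remainder 25 frames.
565 s = 0 h 9 min 25 s.
Timecode: 00:09:25:25.

00:09:25:25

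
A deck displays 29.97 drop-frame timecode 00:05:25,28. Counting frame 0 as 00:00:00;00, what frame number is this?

9768

Complete 10-minute blocks: 0, each 17982 frames → 0.
Remaining 5 whole minutes in the current block: 1800 + 4 × 1798 = 8992 frames.
Within the current minute: 25 × 30 + 28 − 2 = 776 (labels ;00/;01 skipped at this minute). Total = 0 + 8992 + 776 = 9768.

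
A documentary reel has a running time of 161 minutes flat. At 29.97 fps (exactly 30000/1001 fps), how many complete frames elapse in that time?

161 min = 9660 s.
Frames = 9660 × 30000/1001 = 41400000/143 ≈ 289510.4895.
Complete frames: 289510.

289510 frames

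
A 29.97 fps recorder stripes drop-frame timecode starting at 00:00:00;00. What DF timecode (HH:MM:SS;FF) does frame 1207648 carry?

11:11:35;06

Ten DF minutes hold 17982 frames, so frame 1207648 lies in block 67 (frames 1204794–1222775) with 2854 frames into that block.
The block's first minute is 1800 frames and the rest 1798 each; 2854 frames reaches minute 1, so 67 × 18 + 1 × 2 = 1208 labels have been skipped so far.
Adding those back, label number 1207648 + 1208 = 1208856 at 30 labels/s is 40295 s + 6 f = 11 h 11 min 35 s frame 6, i.e. 11:11:35;06.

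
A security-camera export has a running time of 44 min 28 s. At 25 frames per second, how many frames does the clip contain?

44 min 28 s = 2668 s.
Frames = 2668 × 25 = 66700.

66700 frames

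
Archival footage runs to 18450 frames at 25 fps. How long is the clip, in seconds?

738 seconds

Running time = 18450 / (25) = 738 s.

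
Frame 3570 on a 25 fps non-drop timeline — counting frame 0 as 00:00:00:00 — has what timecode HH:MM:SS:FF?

00:02:22:20

3570 ÷ 25 = 142 full seconds, remainder 20 frames.
142 s = 0 h 2 min 22 s.
Timecode: 00:02:22:20.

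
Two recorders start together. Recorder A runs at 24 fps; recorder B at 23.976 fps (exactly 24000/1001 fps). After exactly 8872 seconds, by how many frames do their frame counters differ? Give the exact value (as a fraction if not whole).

A emits 24 × 8872 = 212928 frames; B emits 24000/1001 × 8872 = 212928000/1001.
Difference = 212928/1001 frames (≈ 212.7153); B is behind A.

212928/1001 frames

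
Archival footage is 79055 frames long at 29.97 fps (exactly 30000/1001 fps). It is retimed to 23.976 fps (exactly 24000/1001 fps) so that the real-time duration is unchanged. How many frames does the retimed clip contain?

63244 frames

Target frames = source frames × (target rate / source rate) = 79055 × (24000/1001)/(30000/1001) = 79055 × 4/5 = 63244.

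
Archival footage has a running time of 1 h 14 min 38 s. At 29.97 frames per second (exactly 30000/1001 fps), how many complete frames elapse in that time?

1 h 14 min 38 s = 4478 s.
Frames = 4478 × 30000/1001 = 134340000/1001 ≈ 134205.7942.
Complete frames: 134205.

134205 frames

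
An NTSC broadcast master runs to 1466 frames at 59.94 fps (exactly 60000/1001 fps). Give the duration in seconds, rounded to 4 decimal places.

24.4578 seconds

Running time = 1466 × 1001/60000 = 733733/30000 s ≈ 24.4578 s.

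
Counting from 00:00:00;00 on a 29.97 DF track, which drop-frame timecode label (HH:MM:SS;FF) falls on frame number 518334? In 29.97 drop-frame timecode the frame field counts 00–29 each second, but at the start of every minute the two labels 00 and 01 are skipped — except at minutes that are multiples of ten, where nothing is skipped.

Ten DF minutes hold 17982 frames, so frame 518334 lies in block 28 (frames 503496–521477) with 14838 frames into that block.
The block's first minute is 1800 frames and the rest 1798 each; 14838 frames reaches minute 8, so 28 × 18 + 8 × 2 = 520 labels have been skipped so far.
Adding those back, label number 518334 + 520 = 518854 at 30 labels/s is 17295 s + 4 f = 4 h 48 min 15 s frame 4, i.e. 04:48:15;04.

04:48:15;04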